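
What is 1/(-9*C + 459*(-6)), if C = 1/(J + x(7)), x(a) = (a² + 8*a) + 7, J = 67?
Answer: -179/492975 ≈ -0.00036310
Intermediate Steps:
x(a) = 7 + a² + 8*a
C = 1/179 (C = 1/(67 + (7 + 7² + 8*7)) = 1/(67 + (7 + 49 + 56)) = 1/(67 + 112) = 1/179 ≈ 0.0055866)
1/(-9*C + 459*(-6)) = 1/(-9*1/179 + 459*(-6)) = 1/(-9/179 - 2754) = 1/(-492975/179) = -179/492975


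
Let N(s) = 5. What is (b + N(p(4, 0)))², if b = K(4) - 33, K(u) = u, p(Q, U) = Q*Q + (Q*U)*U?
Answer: 576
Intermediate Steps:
p(Q, U) = Q² + Q*U²
b = -29 (b = 4 - 33 = -29)
(b + N(p(4, 0)))² = (-29 + 5)² = (-24)² = 576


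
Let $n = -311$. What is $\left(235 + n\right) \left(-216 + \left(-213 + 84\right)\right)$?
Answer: $26220$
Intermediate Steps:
$\left(235 + n\right) \left(-216 + \left(-213 + 84\right)\right) = \left(235 - 311\right) \left(-216 + \left(-213 + 84\right)\right) = - 76 \left(-216 - 129\right) = \left(-76\right) \left(-345\right) = 26220$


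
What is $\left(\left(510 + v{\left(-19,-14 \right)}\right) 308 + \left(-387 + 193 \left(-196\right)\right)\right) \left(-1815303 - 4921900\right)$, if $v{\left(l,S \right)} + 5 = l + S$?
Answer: $-721965410683$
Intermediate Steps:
$v{\left(l,S \right)} = -5 + S + l$ ($v{\left(l,S \right)} = -5 + \left(l + S\right) = -5 + \left(S + l\right) = -5 + S + l$)
$\left(\left(510 + v{\left(-19,-14 \right)}\right) 308 + \left(-387 + 193 \left(-196\right)\right)\right) \left(-1815303 - 4921900\right) = \left(\left(510 - 38\right) 308 + \left(-387 + 193 \left(-196\right)\right)\right) \left(-1815303 - 4921900\right) = \left(\left(510 - 38\right) 308 - 38215\right) \left(-6737203\right) = \left(472 \cdot 308 - 38215\right) \left(-6737203\right) = \left(145376 - 38215\right) \left(-6737203\right) = 107161 \left(-6737203\right) = -721965410683$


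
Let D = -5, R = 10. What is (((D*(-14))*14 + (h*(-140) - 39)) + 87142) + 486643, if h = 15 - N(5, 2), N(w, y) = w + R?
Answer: 574726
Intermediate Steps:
N(w, y) = 10 + w (N(w, y) = w + 10 = 10 + w)
h = 0 (h = 15 - (10 + 5) = 15 - 1*15 = 15 - 15 = 0)
(((D*(-14))*14 + (h*(-140) - 39)) + 87142) + 486643 = ((-5*(-14)*14 + (0*(-140) - 39)) + 87142) + 486643 = ((70*14 + (0 - 39)) + 87142) + 486643 = ((980 - 39) + 87142) + 486643 = (941 + 87142) + 486643 = 88083 + 486643 = 574726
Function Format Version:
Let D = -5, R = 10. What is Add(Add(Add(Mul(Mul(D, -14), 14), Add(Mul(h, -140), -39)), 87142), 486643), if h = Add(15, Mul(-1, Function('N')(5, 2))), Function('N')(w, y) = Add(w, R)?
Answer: 574726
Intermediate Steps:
Function('N')(w, y) = Add(10, w) (Function('N')(w, y) = Add(w, 10) = Add(10, w))
h = 0 (h = Add(15, Mul(-1, Add(10, 5))) = Add(15, Mul(-1, 15)) = Add(15, -15) = 0)
Add(Add(Add(Mul(Mul(D, -14), 14), Add(Mul(h, -140), -39)), 87142), 486643) = Add(Add(Add(Mul(Mul(-5, -14), 14), Add(Mul(0, -140), -39)), 87142), 486643) = Add(Add(Add(Mul(70, 14), Add(0, -39)), 87142), 486643) = Add(Add(Add(980, -39), 87142), 486643) = Add(Add(941, 87142), 486643) = Add(88083, 486643) = 574726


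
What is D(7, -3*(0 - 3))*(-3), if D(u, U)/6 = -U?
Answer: 162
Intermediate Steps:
D(u, U) = -6*U (D(u, U) = 6*(-U) = -6*U)
D(7, -3*(0 - 3))*(-3) = -(-18)*(0 - 3)*(-3) = -(-18)*(-3)*(-3) = -6*9*(-3) = -54*(-3) = 162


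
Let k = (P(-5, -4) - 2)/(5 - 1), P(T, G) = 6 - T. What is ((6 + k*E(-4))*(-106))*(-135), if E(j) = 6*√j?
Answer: 85860 + 386370*I ≈ 85860.0 + 3.8637e+5*I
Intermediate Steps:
k = 9/4 (k = ((6 - 1*(-5)) - 2)/(5 - 1) = ((6 + 5) - 2)/4 = (11 - 2)*(¼) = 9*(¼) = 9/4 ≈ 2.2500)
((6 + k*E(-4))*(-106))*(-135) = ((6 + 9*(6*√(-4))/4)*(-106))*(-135) = ((6 + 9*(6*(2*I))/4)*(-106))*(-135) = ((6 + 9*(12*I)/4)*(-106))*(-135) = ((6 + 27*I)*(-106))*(-135) = (-636 - 2862*I)*(-135) = 85860 + 386370*I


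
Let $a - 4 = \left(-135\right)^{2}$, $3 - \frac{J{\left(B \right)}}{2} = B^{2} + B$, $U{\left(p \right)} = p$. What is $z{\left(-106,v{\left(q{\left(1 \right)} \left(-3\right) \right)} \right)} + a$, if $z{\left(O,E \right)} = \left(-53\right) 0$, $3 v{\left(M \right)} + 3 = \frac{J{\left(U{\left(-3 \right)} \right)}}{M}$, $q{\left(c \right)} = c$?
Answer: $18229$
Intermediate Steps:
$J{\left(B \right)} = 6 - 2 B - 2 B^{2}$ ($J{\left(B \right)} = 6 - 2 \left(B^{2} + B\right) = 6 - 2 \left(B + B^{2}\right) = 6 - \left(2 B + 2 B^{2}\right) = 6 - 2 B - 2 B^{2}$)
$v{\left(M \right)} = -1 - \frac{2}{M}$ ($v{\left(M \right)} = -1 + \frac{\left(6 - -6 - 2 \left(-3\right)^{2}\right) \frac{1}{M}}{3} = -1 + \frac{\left(6 + 6 - 18\right) \frac{1}{M}}{3} = -1 + \frac{\left(-6\right) \frac{1}{M}}{3} = -1 - \frac{2}{M}$)
$z{\left(O,E \right)} = 0$
$a = 18229$ ($a = 4 + \left(-135\right)^{2} = 4 + 18225 = 18229$)
$z{\left(-106,v{\left(q{\left(1 \right)} \left(-3\right) \right)} \right)} + a = 0 + 18229 = 18229$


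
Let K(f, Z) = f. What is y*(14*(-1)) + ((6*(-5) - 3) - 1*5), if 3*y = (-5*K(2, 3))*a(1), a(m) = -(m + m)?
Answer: -394/3 ≈ -131.33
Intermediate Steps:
a(m) = -2*m
y = 20/3 (y = ((-5*2)*(-2*1))/3 = (-10*(-2))/3 = (1/3)*20 = 20/3 ≈ 6.6667)
y*(14*(-1)) + ((6*(-5) - 3) - 1*5) = 20*(14*(-1))/3 + ((6*(-5) - 3) - 1*5) = (20/3)*(-14) + ((-30 - 3) - 5) = -280/3 + (-33 - 5) = -280/3 - 38 = -394/3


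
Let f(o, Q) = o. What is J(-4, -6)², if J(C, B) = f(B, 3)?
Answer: 36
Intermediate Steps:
J(C, B) = B
J(-4, -6)² = (-6)² = 36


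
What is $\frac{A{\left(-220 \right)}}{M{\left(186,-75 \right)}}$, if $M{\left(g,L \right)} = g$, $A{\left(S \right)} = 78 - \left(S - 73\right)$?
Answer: $\frac{371}{186} \approx 1.9946$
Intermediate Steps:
$A{\left(S \right)} = 151 - S$ ($A{\left(S \right)} = 78 - \left(-73 + S\right) = 151 - S$)
$\frac{A{\left(-220 \right)}}{M{\left(186,-75 \right)}} = \frac{151 - -220}{186} = \left(151 + 220\right) \frac{1}{186} = 371 \cdot \frac{1}{186} = \frac{371}{186}$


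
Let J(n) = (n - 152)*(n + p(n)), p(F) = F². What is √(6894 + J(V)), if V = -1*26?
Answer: I*√108806 ≈ 329.86*I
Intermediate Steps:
V = -26
J(n) = (-152 + n)*(n + n²) (J(n) = (n - 152)*(n + n²) = (-152 + n)*(n + n²))
√(6894 + J(V)) = √(6894 - 26*(-152 + (-26)² - 151*(-26))) = √(6894 - 26*(-152 + 676 + 3926)) = √(6894 - 26*4450) = √(6894 - 115700) = √(-108806) = I*√108806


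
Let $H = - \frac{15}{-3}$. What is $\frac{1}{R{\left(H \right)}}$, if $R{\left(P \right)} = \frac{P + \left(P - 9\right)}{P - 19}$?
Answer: $-14$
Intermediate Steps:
$H = 5$ ($H = \left(-15\right) \left(- \frac{1}{3}\right) = 5$)
$R{\left(P \right)} = \frac{-9 + 2 P}{-19 + P}$ ($R{\left(P \right)} = \frac{P + \left(-9 + P\right)}{-19 + P} = \frac{-9 + 2 P}{-19 + P}$)
$\frac{1}{R{\left(H \right)}} = \frac{1}{\frac{1}{-19 + 5} \left(-9 + 2 \cdot 5\right)} = \frac{1}{\frac{1}{-14} \left(-9 + 10\right)} = \frac{1}{\left(- \frac{1}{14}\right) 1} = \frac{1}{- \frac{1}{14}} = -14$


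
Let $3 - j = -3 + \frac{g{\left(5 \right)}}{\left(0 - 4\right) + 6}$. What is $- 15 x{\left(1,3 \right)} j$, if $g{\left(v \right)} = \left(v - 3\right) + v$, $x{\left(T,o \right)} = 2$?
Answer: $-75$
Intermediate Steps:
$g{\left(v \right)} = -3 + 2 v$ ($g{\left(v \right)} = \left(-3 + v\right) + v = -3 + 2 v$)
$j = \frac{5}{2}$ ($j = 3 - \left(-3 + \frac{-3 + 2 \cdot 5}{\left(0 - 4\right) + 6}\right) = 3 - \left(-3 + \frac{-3 + 10}{\left(0 - 4\right) + 6}\right) = 3 - \left(-3 + \frac{1}{-4 + 6} \cdot 7\right) = 3 - \left(-3 + \frac{1}{2} \cdot 7\right) = 3 - \left(-3 + \frac{7}{2}\right) = 3 - \frac{1}{2} = \frac{5}{2} \approx 2.5$)
$- 15 x{\left(1,3 \right)} j = \left(-15\right) 2 \cdot \frac{5}{2} = \left(-30\right) \frac{5}{2} = -75$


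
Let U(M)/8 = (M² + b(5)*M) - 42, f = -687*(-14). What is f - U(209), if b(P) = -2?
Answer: -336150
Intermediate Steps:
f = 9618
U(M) = -336 - 16*M + 8*M² (U(M) = 8*((M² - 2*M) - 42) = 8*(-42 + M² - 2*M) = -336 - 16*M + 8*M²)
f - U(209) = 9618 - (-336 - 16*209 + 8*209²) = 9618 - (-336 - 3344 + 8*43681) = 9618 - (-336 - 3344 + 349448) = 9618 - 1*345768 = 9618 - 345768 = -336150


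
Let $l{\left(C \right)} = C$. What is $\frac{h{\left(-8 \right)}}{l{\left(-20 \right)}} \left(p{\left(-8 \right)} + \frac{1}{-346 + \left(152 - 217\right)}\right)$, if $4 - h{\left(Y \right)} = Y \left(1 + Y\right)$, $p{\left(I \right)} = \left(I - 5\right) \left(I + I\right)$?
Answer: $\frac{1111331}{2055} \approx 540.79$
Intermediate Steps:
$p{\left(I \right)} = 2 I \left(-5 + I\right)$ ($p{\left(I \right)} = \left(-5 + I\right) 2 I = 2 I \left(-5 + I\right)$)
$h{\left(Y \right)} = 4 - Y \left(1 + Y\right)$
$\frac{h{\left(-8 \right)}}{l{\left(-20 \right)}} \left(p{\left(-8 \right)} + \frac{1}{-346 + \left(152 - 217\right)}\right) = \frac{4 - -8 - \left(-8\right)^{2}}{-20} \left(2 \left(-8\right) \left(-5 - 8\right) + \frac{1}{-346 + \left(152 - 217\right)}\right) = \left(4 + 8 - 64\right) \left(- \frac{1}{20}\right) \left(2 \left(-8\right) \left(-13\right) + \frac{1}{-346 - 65}\right) = \left(4 + 8 - 64\right) \left(- \frac{1}{20}\right) \left(208 + \frac{1}{-411}\right) = \left(-52\right) \left(- \frac{1}{20}\right) \left(208 - \frac{1}{411}\right) = \frac{13}{5} \cdot \frac{85487}{411} = \frac{1111331}{2055}$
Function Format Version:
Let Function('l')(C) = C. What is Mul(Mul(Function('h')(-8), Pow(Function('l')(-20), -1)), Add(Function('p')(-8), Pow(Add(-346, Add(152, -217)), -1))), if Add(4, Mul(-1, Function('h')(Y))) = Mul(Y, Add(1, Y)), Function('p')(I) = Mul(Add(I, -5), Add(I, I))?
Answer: Rational(1111331, 2055) ≈ 540.79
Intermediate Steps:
Function('p')(I) = Mul(2, I, Add(-5, I)) (Function('p')(I) = Mul(Add(-5, I), Mul(2, I)) = Mul(2, I, Add(-5, I)))
Function('h')(Y) = Add(4, Mul(-1, Y, Add(1, Y))) (Function('h')(Y) = Add(4, Mul(-1, Mul(Y, Add(1, Y)))) = Add(4, Mul(-1, Y, Add(1, Y))))
Mul(Mul(Function('h')(-8), Pow(Function('l')(-20), -1)), Add(Function('p')(-8), Pow(Add(-346, Add(152, -217)), -1))) = Mul(Mul(Add(4, Mul(-1, -8), Mul(-1, Pow(-8, 2))), Pow(-20, -1)), Add(Mul(2, -8, Add(-5, -8)), Pow(Add(-346, Add(152, -217)), -1))) = Mul(Mul(Add(4, 8, Mul(-1, 64)), Rational(-1, 20)), Add(Mul(2, -8, -13), Pow(Add(-346, -65), -1))) = Mul(Mul(Add(4, 8, -64), Rational(-1, 20)), Add(208, Pow(-411, -1))) = Mul(Mul(-52, Rational(-1, 20)), Add(208, Rational(-1, 411))) = Mul(Rational(13, 5), Rational(85487, 411)) = Rational(1111331, 2055)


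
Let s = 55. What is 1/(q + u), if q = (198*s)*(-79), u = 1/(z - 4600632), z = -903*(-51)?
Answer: -4554579/3918349859491 ≈ -1.1624e-6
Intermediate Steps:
z = 46053
u = -1/4554579 (u = 1/(46053 - 4600632) = 1/(-4554579) = -1/4554579 ≈ -2.1956e-7)
q = -860310 (q = (198*55)*(-79) = 10890*(-79) = -860310)
1/(q + u) = 1/(-860310 - 1/4554579) = 1/(-3918349859491/4554579) = -4554579/3918349859491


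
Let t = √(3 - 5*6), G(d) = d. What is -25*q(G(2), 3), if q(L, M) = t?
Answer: -75*I*√3 ≈ -129.9*I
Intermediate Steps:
t = 3*I*√3 (t = √(3 - 30) = √(-27) = 3*I*√3 ≈ 5.1962*I)
q(L, M) = 3*I*√3
-25*q(G(2), 3) = -75*I*√3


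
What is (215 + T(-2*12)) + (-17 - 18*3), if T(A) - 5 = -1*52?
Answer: 97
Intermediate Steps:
T(A) = -47 (T(A) = 5 - 1*52 = 5 - 52 = -47)
(215 + T(-2*12)) + (-17 - 18*3) = (215 - 47) + (-17 - 18*3) = 168 + (-17 - 54) = 168 - 71 = 97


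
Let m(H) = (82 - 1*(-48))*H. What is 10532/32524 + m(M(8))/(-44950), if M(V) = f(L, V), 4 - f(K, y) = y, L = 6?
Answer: 12258147/36548845 ≈ 0.33539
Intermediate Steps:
f(K, y) = 4 - y
M(V) = 4 - V
m(H) = 130*H (m(H) = (82 + 48)*H = 130*H)
10532/32524 + m(M(8))/(-44950) = 10532/32524 + (130*(4 - 1*8))/(-44950) = 10532*(1/32524) + (130*(4 - 8))*(-1/44950) = 2633/8131 + (130*(-4))*(-1/44950) = 2633/8131 - 520*(-1/44950) = 2633/8131 + 52/4495 = 12258147/36548845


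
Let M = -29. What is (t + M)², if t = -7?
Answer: 1296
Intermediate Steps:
(t + M)² = (-7 - 29)² = (-36)² = 1296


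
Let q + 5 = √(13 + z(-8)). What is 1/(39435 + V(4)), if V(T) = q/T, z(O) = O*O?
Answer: 157735/6220082537 - √77/6220082537 ≈ 2.5358e-5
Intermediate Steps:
z(O) = O²
q = -5 + √77 (q = -5 + √(13 + (-8)²) = -5 + √(13 + 64) = -5 + √77 ≈ 3.7750)
V(T) = (-5 + √77)/T
1/(39435 + V(4)) = 1/(39435 + (-5 + √77)/4) = 1/(39435 + (-5/4 + √77/4)) = 1/(157735/4 + √77/4)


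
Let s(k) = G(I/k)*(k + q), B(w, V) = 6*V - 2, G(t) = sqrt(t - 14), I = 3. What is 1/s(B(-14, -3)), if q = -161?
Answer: 2*I*sqrt(1415)/51223 ≈ 0.0014687*I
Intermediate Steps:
G(t) = sqrt(-14 + t)
B(w, V) = -2 + 6*V
s(k) = sqrt(-14 + 3/k)*(-161 + k) (s(k) = sqrt(-14 + 3/k)*(k - 161) = sqrt(-14 + 3/k)*(-161 + k))
1/s(B(-14, -3)) = 1/(sqrt((3 - 14*(-2 + 6*(-3)))/(-2 + 6*(-3)))*(-161 + (-2 + 6*(-3)))) = 1/(sqrt((3 - 14*(-2 - 18))/(-2 - 18))*(-161 + (-2 - 18))) = 1/(sqrt((3 - 14*(-20))/(-20))*(-161 - 20)) = 1/(sqrt(-(3 + 280)/20)*(-181)) = 1/(sqrt(-1/20*283)*(-181)) = 1/(sqrt(-283/20)*(-181)) = 1/((I*sqrt(1415)/10)*(-181)) = 1/(-181*I*sqrt(1415)/10) = 2*I*sqrt(1415)/51223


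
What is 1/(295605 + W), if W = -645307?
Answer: -1/349702 ≈ -2.8596e-6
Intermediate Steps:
1/(295605 + W) = 1/(295605 - 645307) = 1/(-349702) = -1/349702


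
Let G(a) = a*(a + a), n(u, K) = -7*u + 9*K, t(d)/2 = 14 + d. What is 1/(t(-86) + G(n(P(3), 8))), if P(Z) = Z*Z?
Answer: 1/18 ≈ 0.055556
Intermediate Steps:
P(Z) = Z²
t(d) = 28 + 2*d (t(d) = 2*(14 + d) = 28 + 2*d)
G(a) = 2*a² (G(a) = a*(2*a) = 2*a²)
1/(t(-86) + G(n(P(3), 8))) = 1/((28 + 2*(-86)) + 2*(-7*3² + 9*8)²) = 1/((28 - 172) + 2*(-7*9 + 72)²) = 1/(-144 + 2*(-63 + 72)²) = 1/(-144 + 2*9²) = 1/(-144 + 2*81) = 1/(-144 + 162) = 1/18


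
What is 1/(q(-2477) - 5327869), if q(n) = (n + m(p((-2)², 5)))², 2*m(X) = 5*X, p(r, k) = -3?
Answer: 4/3379485 ≈ 1.1836e-6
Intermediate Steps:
m(X) = 5*X/2 (m(X) = (5*X)/2 = 5*X/2)
q(n) = (-15/2 + n)² (q(n) = (n + (5/2)*(-3))² = (n - 15/2)² = (-15/2 + n)²)
1/(q(-2477) - 5327869) = 1/((-15 + 2*(-2477))²/4 - 5327869) = 1/((-15 - 4954)²/4 - 5327869) = 1/((¼)*(-4969)² - 5327869) = 1/((¼)*24690961 - 5327869) = 1/(24690961/4 - 5327869) = 1/(3379485/4) = 4/3379485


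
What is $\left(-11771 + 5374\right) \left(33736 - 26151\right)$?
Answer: $-48521245$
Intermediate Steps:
$\left(-11771 + 5374\right) \left(33736 - 26151\right) = \left(-6397\right) 7585 = -48521245$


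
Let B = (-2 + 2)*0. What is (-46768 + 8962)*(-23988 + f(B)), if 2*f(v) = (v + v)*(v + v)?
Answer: 906890328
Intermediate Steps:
B = 0 (B = 0*0 = 0)
f(v) = 2*v² (f(v) = ((v + v)*(v + v))/2 = ((2*v)*(2*v))/2 = (4*v²)/2 = 2*v²)
(-46768 + 8962)*(-23988 + f(B)) = (-46768 + 8962)*(-23988 + 2*0²) = -37806*(-23988 + 2*0) = -37806*(-23988 + 0) = -37806*(-23988) = 906890328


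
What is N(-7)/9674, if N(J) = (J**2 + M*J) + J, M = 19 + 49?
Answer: -31/691 ≈ -0.044863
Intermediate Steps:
M = 68
N(J) = J**2 + 69*J (N(J) = (J**2 + 68*J) + J = J**2 + 69*J)
N(-7)/9674 = -7*(69 - 7)/9674 = -7*62*(1/9674) = -434*1/9674 = -31/691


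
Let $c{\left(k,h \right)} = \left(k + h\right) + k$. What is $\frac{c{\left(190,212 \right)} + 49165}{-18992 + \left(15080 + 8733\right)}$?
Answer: $\frac{49757}{4821} \approx 10.321$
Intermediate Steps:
$c{\left(k,h \right)} = h + 2 k$ ($c{\left(k,h \right)} = \left(h + k\right) + k = h + 2 k$)
$\frac{c{\left(190,212 \right)} + 49165}{-18992 + \left(15080 + 8733\right)} = \frac{\left(212 + 2 \cdot 190\right) + 49165}{-18992 + \left(15080 + 8733\right)} = \frac{\left(212 + 380\right) + 49165}{-18992 + 23813} = \frac{592 + 49165}{4821} = 49757 \cdot \frac{1}{4821} = \frac{49757}{4821}$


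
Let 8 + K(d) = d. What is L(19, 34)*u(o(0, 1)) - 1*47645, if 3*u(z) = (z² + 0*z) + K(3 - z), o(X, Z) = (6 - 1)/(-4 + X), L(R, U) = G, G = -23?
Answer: -2286155/48 ≈ -47628.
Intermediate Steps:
L(R, U) = -23
K(d) = -8 + d
o(X, Z) = 5/(-4 + X)
u(z) = -5/3 - z/3 + z²/3 (u(z) = ((z² + 0*z) + (-8 + (3 - z)))/3 = ((z² + 0) + (-5 - z))/3 = (z² + (-5 - z))/3 = (-5 + z² - z)/3 = -5/3 - z/3 + z²/3)
L(19, 34)*u(o(0, 1)) - 1*47645 = -23*(-5/3 - 5/(3*(-4 + 0)) + (5/(-4 + 0))²/3) - 1*47645 = -23*(-5/3 - 5/(3*(-4)) + (5/(-4))²/3) - 47645 = -23*(-5/3 - 5*(-1)/(3*4) + (5*(-¼))²/3) - 47645 = -23*(-5/3 - ⅓*(-5/4) + (-5/4)²/3) - 47645 = -23*(-5/3 + 5/12 + (⅓)*(25/16)) - 47645 = -23*(-5/3 + 5/12 + 25/48) - 47645 = -23*(-35/48) - 47645 = 805/48 - 47645 = -2286155/48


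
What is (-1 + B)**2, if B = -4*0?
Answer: 1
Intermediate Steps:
B = 0
(-1 + B)**2 = (-1 + 0)**2 = (-1)**2 = 1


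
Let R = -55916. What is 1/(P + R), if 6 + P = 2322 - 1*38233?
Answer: -1/91833 ≈ -1.0889e-5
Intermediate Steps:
P = -35917 (P = -6 + (2322 - 1*38233) = -6 + (2322 - 38233) = -6 - 35911 = -35917)
1/(P + R) = 1/(-35917 - 55916) = 1/(-91833) = -1/91833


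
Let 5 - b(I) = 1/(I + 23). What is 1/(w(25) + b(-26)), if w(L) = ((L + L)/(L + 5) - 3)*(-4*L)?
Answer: 3/416 ≈ 0.0072115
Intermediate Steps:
w(L) = -4*L*(-3 + 2*L/(5 + L)) (w(L) = ((2*L)/(5 + L) - 3)*(-4*L) = (2*L/(5 + L) - 3)*(-4*L) = (-3 + 2*L/(5 + L))*(-4*L) = -4*L*(-3 + 2*L/(5 + L)))
b(I) = 5 - 1/(23 + I) (b(I) = 5 - 1/(I + 23) = 5 - 1/(23 + I))
1/(w(25) + b(-26)) = 1/(4*25*(15 + 25)/(5 + 25) + (114 + 5*(-26))/(23 - 26)) = 1/(4*25*40/30 + (114 - 130)/(-3)) = 1/(4*25*(1/30)*40 - ⅓*(-16)) = 1/(400/3 + 16/3) = 1/(416/3) = 3/416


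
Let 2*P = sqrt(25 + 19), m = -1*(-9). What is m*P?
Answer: 9*sqrt(11) ≈ 29.850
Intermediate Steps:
m = 9
P = sqrt(11) (P = sqrt(25 + 19)/2 = sqrt(44)/2 = (2*sqrt(11))/2 = sqrt(11) ≈ 3.3166)
m*P = 9*sqrt(11)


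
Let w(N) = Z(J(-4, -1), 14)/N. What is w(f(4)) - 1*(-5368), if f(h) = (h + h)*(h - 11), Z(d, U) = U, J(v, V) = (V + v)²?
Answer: 21471/4 ≈ 5367.8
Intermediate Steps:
f(h) = 2*h*(-11 + h) (f(h) = (2*h)*(-11 + h) = 2*h*(-11 + h))
w(N) = 14/N
w(f(4)) - 1*(-5368) = 14/((2*4*(-11 + 4))) - 1*(-5368) = 14/((2*4*(-7))) + 5368 = 14/(-56) + 5368 = 14*(-1/56) + 5368 = -¼ + 5368 = 21471/4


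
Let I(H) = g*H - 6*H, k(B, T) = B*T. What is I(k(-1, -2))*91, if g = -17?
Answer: -4186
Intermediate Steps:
I(H) = -23*H (I(H) = -17*H - 6*H = -23*H)
I(k(-1, -2))*91 = -(-23)*(-2)*91 = -23*2*91 = -46*91 = -4186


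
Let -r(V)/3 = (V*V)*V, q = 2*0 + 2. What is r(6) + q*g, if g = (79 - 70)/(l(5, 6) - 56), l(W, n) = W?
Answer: -11022/17 ≈ -648.35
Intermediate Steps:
q = 2 (q = 0 + 2 = 2)
r(V) = -3*V³ (r(V) = -3*V*V*V = -3*V²*V = -3*V³)
g = -3/17 (g = (79 - 70)/(5 - 56) = 9/(-51) = 9*(-1/51) = -3/17 ≈ -0.17647)
r(6) + q*g = -3*6³ + 2*(-3/17) = -3*216 - 6/17 = -648 - 6/17 = -11022/17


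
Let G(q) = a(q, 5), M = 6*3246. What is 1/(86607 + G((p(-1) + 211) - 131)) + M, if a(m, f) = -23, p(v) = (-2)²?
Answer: 1686309985/86584 ≈ 19476.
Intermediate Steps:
p(v) = 4
M = 19476
G(q) = -23
1/(86607 + G((p(-1) + 211) - 131)) + M = 1/(86607 - 23) + 19476 = 1/86584 + 19476 = 1686309985/86584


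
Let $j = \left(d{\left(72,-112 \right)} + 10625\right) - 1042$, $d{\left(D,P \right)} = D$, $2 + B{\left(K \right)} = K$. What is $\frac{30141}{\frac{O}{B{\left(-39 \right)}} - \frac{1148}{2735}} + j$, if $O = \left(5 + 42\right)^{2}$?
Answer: $\frac{18468791110}{2029561} \approx 9099.9$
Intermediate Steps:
$B{\left(K \right)} = -2 + K$
$O = 2209$ ($O = 47^{2} = 2209$)
$j = 9655$ ($j = \left(72 + 10625\right) - 1042 = 10697 - 1042 = 9655$)
$\frac{30141}{\frac{O}{B{\left(-39 \right)}} - \frac{1148}{2735}} + j = \frac{30141}{\frac{2209}{-2 - 39} - \frac{1148}{2735}} + 9655 = \frac{30141}{\frac{2209}{-41} - \frac{1148}{2735}} + 9655 = \frac{30141}{2209 \left(- \frac{1}{41}\right) - \frac{1148}{2735}} + 9655 = \frac{30141}{- \frac{2209}{41} - \frac{1148}{2735}} + 9655 = \frac{30141}{- \frac{6088683}{112135}} + 9655 = 30141 \left(- \frac{112135}{6088683}\right) + 9655 = - \frac{1126620345}{2029561} + 9655 = \frac{18468791110}{2029561}$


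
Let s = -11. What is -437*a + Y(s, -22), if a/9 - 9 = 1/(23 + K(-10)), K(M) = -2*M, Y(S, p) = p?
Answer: -1526950/43 ≈ -35510.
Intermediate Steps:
a = 3492/43 (a = 81 + 9/(23 - 2*(-10)) = 81 + 9/(23 + 20) = 81 + 9/43 = 3492/43 ≈ 81.209)
-437*a + Y(s, -22) = -437*3492/43 - 22 = -1526004/43 - 22 = -1526950/43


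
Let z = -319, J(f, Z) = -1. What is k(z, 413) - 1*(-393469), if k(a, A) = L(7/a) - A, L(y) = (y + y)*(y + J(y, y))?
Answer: 39997776180/101761 ≈ 3.9306e+5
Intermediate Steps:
L(y) = 2*y*(-1 + y) (L(y) = (y + y)*(y - 1) = (2*y)*(-1 + y) = 2*y*(-1 + y))
k(a, A) = -A + 14*(-1 + 7/a)/a (k(a, A) = 2*(7/a)*(-1 + 7/a) - A = 14*(-1 + 7/a)/a - A = -A + 14*(-1 + 7/a)/a)
k(z, 413) - 1*(-393469) = (-1*413 - 14/(-319) + 98/(-319)²) - 1*(-393469) = (-413 - 14*(-1/319) + 98*(1/101761)) + 393469 = (-413 + 14/319 + 98/101761) + 393469 = -42022729/101761 + 393469 = 39997776180/101761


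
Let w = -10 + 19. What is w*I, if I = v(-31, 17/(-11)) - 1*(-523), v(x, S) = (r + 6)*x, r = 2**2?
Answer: 1917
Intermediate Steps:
r = 4
v(x, S) = 10*x (v(x, S) = (4 + 6)*x = 10*x)
w = 9
I = 213 (I = 10*(-31) - 1*(-523) = -310 + 523 = 213)
w*I = 9*213 = 1917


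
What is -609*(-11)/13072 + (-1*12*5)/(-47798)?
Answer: 160491561/312407728 ≈ 0.51372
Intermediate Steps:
-609*(-11)/13072 + (-1*12*5)/(-47798) = 6699*(1/13072) - 12*5*(-1/47798) = 6699/13072 - 60*(-1/47798) = 6699/13072 + 30/23899 = 160491561/312407728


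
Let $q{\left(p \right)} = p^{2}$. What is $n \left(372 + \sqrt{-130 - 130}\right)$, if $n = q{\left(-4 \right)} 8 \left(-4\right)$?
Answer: $-190464 - 1024 i \sqrt{65} \approx -1.9046 \cdot 10^{5} - 8255.8 i$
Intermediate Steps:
$n = -512$ ($n = \left(-4\right)^{2} \cdot 8 \left(-4\right) = 16 \cdot 8 \left(-4\right) = 128 \left(-4\right) = -512$)
$n \left(372 + \sqrt{-130 - 130}\right) = - 512 \left(372 + \sqrt{-130 - 130}\right) = - 512 \left(372 + \sqrt{-260}\right) = - 512 \left(372 + 2 i \sqrt{65}\right) = -190464 - 1024 i \sqrt{65}$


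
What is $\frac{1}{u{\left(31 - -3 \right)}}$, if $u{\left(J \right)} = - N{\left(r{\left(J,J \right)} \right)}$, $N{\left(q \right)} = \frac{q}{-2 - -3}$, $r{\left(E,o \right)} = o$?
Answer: $- \frac{1}{34} \approx -0.029412$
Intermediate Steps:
$N{\left(q \right)} = q$ ($N{\left(q \right)} = \frac{q}{-2 + 3} = \frac{q}{1} = q 1 = q$)
$u{\left(J \right)} = - J$
$\frac{1}{u{\left(31 - -3 \right)}} = \frac{1}{\left(-1\right) \left(31 - -3\right)} = \frac{1}{\left(-1\right) \left(31 + 3\right)} = \frac{1}{\left(-1\right) 34} = \frac{1}{-34} = - \frac{1}{34}$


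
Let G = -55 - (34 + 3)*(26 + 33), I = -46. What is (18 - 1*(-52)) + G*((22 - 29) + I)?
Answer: 118684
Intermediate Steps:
G = -2238 (G = -55 - 37*59 = -55 - 1*2183 = -55 - 2183 = -2238)
(18 - 1*(-52)) + G*((22 - 29) + I) = (18 - 1*(-52)) - 2238*((22 - 29) - 46) = (18 + 52) - 2238*(-7 - 46) = 70 - 2238*(-53) = 70 + 118614 = 118684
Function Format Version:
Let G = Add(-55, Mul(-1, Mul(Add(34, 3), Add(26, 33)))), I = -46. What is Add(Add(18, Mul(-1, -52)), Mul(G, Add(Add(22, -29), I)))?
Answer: 118684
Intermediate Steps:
G = -2238 (G = Add(-55, Mul(-1, Mul(37, 59))) = Add(-55, Mul(-1, 2183)) = Add(-55, -2183) = -2238)
Add(Add(18, Mul(-1, -52)), Mul(G, Add(Add(22, -29), I))) = Add(Add(18, Mul(-1, -52)), Mul(-2238, Add(Add(22, -29), -46))) = Add(Add(18, 52), Mul(-2238, Add(-7, -46))) = Add(70, Mul(-2238, -53)) = Add(70, 118614) = 118684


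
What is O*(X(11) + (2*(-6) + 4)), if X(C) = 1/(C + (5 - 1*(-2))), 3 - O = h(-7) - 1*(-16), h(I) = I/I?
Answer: 1001/9 ≈ 111.22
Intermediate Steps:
h(I) = 1
O = -14 (O = 3 - (1 - 1*(-16)) = 3 - (1 + 16) = 3 - 1*17 = 3 - 17 = -14)
X(C) = 1/(7 + C) (X(C) = 1/(C + (5 + 2)) = 1/(C + 7) = 1/(7 + C))
O*(X(11) + (2*(-6) + 4)) = -14*(1/(7 + 11) + (2*(-6) + 4)) = -14*(1/18 + (-12 + 4)) = -14*(1/18 - 8) = -14*(-143/18) = 1001/9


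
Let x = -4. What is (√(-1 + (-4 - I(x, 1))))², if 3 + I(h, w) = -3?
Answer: 1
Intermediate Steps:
I(h, w) = -6 (I(h, w) = -3 - 3 = -6)
(√(-1 + (-4 - I(x, 1))))² = (√(-1 + (-4 - 1*(-6))))² = (√(-1 + (-4 + 6)))² = (√(-1 + 2))² = (√1)² = 1² = 1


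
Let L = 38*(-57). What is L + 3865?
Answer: 1699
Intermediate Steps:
L = -2166
L + 3865 = -2166 + 3865 = 1699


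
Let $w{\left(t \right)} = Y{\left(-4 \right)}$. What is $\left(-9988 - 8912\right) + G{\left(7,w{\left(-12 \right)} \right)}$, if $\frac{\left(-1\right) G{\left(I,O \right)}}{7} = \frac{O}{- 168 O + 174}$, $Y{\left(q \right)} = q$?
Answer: $- \frac{7994686}{423} \approx -18900.0$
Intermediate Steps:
$w{\left(t \right)} = -4$
$G{\left(I,O \right)} = - \frac{7 O}{174 - 168 O}$ ($G{\left(I,O \right)} = - 7 \frac{O}{- 168 O + 174} = - 7 \frac{O}{174 - 168 O} = - \frac{7 O}{174 - 168 O}$)
$\left(-9988 - 8912\right) + G{\left(7,w{\left(-12 \right)} \right)} = \left(-9988 - 8912\right) + \frac{7}{6} \left(-4\right) \frac{1}{-29 + 28 \left(-4\right)} = -18900 + \frac{7}{6} \left(-4\right) \frac{1}{-29 - 112} = -18900 + \frac{7}{6} \left(-4\right) \frac{1}{-141} = -18900 + \frac{7}{6} \left(-4\right) \left(- \frac{1}{141}\right) = -18900 + \frac{14}{423} = - \frac{7994686}{423}$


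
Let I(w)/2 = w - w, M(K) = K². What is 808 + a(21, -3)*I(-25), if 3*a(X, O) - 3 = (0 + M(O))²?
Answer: 808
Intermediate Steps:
a(X, O) = 1 + O⁴/3 (a(X, O) = 1 + (0 + O²)²/3 = 1 + (O²)²/3 = 1 + O⁴/3)
I(w) = 0 (I(w) = 2*(w - w) = 2*0 = 0)
808 + a(21, -3)*I(-25) = 808 + (1 + (⅓)*(-3)⁴)*0 = 808 + (1 + (⅓)*81)*0 = 808 + (1 + 27)*0 = 808 + 28*0 = 808 + 0 = 808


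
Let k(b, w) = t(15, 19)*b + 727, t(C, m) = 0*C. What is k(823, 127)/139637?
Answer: 727/139637 ≈ 0.0052064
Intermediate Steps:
t(C, m) = 0
k(b, w) = 727 (k(b, w) = 0*b + 727 = 0 + 727 = 727)
k(823, 127)/139637 = 727/139637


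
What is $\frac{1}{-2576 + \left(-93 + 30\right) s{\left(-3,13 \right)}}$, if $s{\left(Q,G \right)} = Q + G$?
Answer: $- \frac{1}{3206} \approx -0.00031192$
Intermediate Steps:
$s{\left(Q,G \right)} = G + Q$
$\frac{1}{-2576 + \left(-93 + 30\right) s{\left(-3,13 \right)}} = \frac{1}{-2576 + \left(-93 + 30\right) \left(13 - 3\right)} = \frac{1}{-2576 - 630} = \frac{1}{-3206} = - \frac{1}{3206}$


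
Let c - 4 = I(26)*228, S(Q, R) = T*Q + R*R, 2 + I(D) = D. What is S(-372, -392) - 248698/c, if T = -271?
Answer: 696630939/2738 ≈ 2.5443e+5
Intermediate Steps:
I(D) = -2 + D
S(Q, R) = R**2 - 271*Q (S(Q, R) = -271*Q + R*R = -271*Q + R**2 = R**2 - 271*Q)
c = 5476 (c = 4 + (-2 + 26)*228 = 4 + 24*228 = 4 + 5472 = 5476)
S(-372, -392) - 248698/c = ((-392)**2 - 271*(-372)) - 248698/5476 = (153664 + 100812) - 248698*1/5476 = 254476 - 124349/2738 = 696630939/2738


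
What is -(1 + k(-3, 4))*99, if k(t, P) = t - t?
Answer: -99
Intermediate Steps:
k(t, P) = 0
-(1 + k(-3, 4))*99 = -(1 + 0)*99 = -1*99 = -99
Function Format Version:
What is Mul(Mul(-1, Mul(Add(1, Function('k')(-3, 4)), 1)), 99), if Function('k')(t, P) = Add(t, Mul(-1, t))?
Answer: -99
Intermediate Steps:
Function('k')(t, P) = 0
Mul(Mul(-1, Mul(Add(1, Function('k')(-3, 4)), 1)), 99) = Mul(Mul(-1, Mul(Add(1, 0), 1)), 99) = Mul(Mul(-1, Mul(1, 1)), 99) = Mul(Mul(-1, 1), 99) = Mul(-1, 99) = -99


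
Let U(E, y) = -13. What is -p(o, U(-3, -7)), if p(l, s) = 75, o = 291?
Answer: -75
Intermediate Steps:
-p(o, U(-3, -7)) = -1*75 = -75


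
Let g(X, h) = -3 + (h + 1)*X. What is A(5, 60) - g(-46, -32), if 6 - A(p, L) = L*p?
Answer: -1717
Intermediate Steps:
A(p, L) = 6 - L*p
g(X, h) = -3 + X*(1 + h) (g(X, h) = -3 + (1 + h)*X = -3 + X*(1 + h))
A(5, 60) - g(-46, -32) = (6 - 1*60*5) - (-3 - 46 - 46*(-32)) = (6 - 300) - (-3 - 46 + 1472) = -294 - 1*1423 = -294 - 1423 = -1717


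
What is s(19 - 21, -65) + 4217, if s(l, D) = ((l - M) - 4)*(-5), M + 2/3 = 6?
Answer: 12821/3 ≈ 4273.7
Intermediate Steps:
M = 16/3 (M = -2/3 + 6 = 16/3 ≈ 5.3333)
s(l, D) = 140/3 - 5*l (s(l, D) = ((l - 1*16/3) - 4)*(-5) = ((l - 16/3) - 4)*(-5) = ((-16/3 + l) - 4)*(-5) = (-28/3 + l)*(-5) = 140/3 - 5*l)
s(19 - 21, -65) + 4217 = (140/3 - 5*(19 - 21)) + 4217 = (140/3 - 5*(-2)) + 4217 = (140/3 + 10) + 4217 = 170/3 + 4217 = 12821/3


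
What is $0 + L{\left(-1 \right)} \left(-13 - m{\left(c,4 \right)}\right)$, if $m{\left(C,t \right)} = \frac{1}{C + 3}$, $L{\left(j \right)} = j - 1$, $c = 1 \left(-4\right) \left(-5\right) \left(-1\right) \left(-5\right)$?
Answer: $\frac{2680}{103} \approx 26.019$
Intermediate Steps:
$c = 100$ ($c = \left(-4\right) \left(-5\right) \left(-1\right) \left(-5\right) = 20 \left(-1\right) \left(-5\right) = \left(-20\right) \left(-5\right) = 100$)
$L{\left(j \right)} = -1 + j$ ($L{\left(j \right)} = j - 1 = -1 + j$)
$m{\left(C,t \right)} = \frac{1}{3 + C}$
$0 + L{\left(-1 \right)} \left(-13 - m{\left(c,4 \right)}\right) = 0 + \left(-1 - 1\right) \left(-13 - \frac{1}{3 + 100}\right) = 0 - 2 \left(-13 - \frac{1}{103}\right) = 0 - - \frac{2680}{103} = 0 + \frac{2680}{103} = \frac{2680}{103}$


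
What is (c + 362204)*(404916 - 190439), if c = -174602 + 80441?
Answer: 57489058511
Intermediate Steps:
c = -94161
(c + 362204)*(404916 - 190439) = (-94161 + 362204)*(404916 - 190439) = 268043*214477 = 57489058511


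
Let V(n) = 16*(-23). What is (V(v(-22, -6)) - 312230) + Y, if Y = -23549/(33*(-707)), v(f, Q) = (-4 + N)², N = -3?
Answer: -7293200389/23331 ≈ -3.1260e+5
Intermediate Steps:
v(f, Q) = 49 (v(f, Q) = (-4 - 3)² = (-7)² = 49)
Y = 23549/23331 (Y = -23549/(-23331) = -23549*(-1/23331) = 23549/23331 ≈ 1.0093)
V(n) = -368
(V(v(-22, -6)) - 312230) + Y = (-368 - 312230) + 23549/23331 = -312598 + 23549/23331 = -7293200389/23331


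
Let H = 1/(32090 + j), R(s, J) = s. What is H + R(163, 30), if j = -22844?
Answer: 1507099/9246 ≈ 163.00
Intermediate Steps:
H = 1/9246 (H = 1/(32090 - 22844) = 1/9246 ≈ 0.00010815)
H + R(163, 30) = 1/9246 + 163 = 1507099/9246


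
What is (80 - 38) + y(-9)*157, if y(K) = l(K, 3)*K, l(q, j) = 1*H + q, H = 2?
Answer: 9933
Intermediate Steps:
l(q, j) = 2 + q (l(q, j) = 1*2 + q = 2 + q)
y(K) = K*(2 + K) (y(K) = (2 + K)*K = K*(2 + K))
(80 - 38) + y(-9)*157 = (80 - 38) - 9*(2 - 9)*157 = 42 - 9*(-7)*157 = 42 + 63*157 = 42 + 9891 = 9933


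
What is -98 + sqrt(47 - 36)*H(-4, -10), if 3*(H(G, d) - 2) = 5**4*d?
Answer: -98 - 6244*sqrt(11)/3 ≈ -7001.0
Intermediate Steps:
H(G, d) = 2 + 625*d/3 (H(G, d) = 2 + (5**4*d)/3 = 2 + (625*d)/3 = 2 + 625*d/3)
-98 + sqrt(47 - 36)*H(-4, -10) = -98 + sqrt(47 - 36)*(2 + (625/3)*(-10)) = -98 + sqrt(11)*(2 - 6250/3) = -98 + sqrt(11)*(-6244/3) = -98 - 6244*sqrt(11)/3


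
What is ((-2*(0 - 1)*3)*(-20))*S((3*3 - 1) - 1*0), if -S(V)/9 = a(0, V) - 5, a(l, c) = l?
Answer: -5400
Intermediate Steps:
S(V) = 45 (S(V) = -9*(0 - 5) = -9*(-5) = 45)
((-2*(0 - 1)*3)*(-20))*S((3*3 - 1) - 1*0) = ((-2*(0 - 1)*3)*(-20))*45 = ((-2*(-1)*3)*(-20))*45 = ((2*3)*(-20))*45 = (6*(-20))*45 = -120*45 = -5400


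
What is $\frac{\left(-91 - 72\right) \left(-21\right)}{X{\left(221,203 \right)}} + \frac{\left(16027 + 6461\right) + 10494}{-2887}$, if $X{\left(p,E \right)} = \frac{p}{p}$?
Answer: $\frac{9849219}{2887} \approx 3411.6$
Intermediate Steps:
$X{\left(p,E \right)} = 1$
$\frac{\left(-91 - 72\right) \left(-21\right)}{X{\left(221,203 \right)}} + \frac{\left(16027 + 6461\right) + 10494}{-2887} = \frac{\left(-91 - 72\right) \left(-21\right)}{1} + \frac{\left(16027 + 6461\right) + 10494}{-2887} = \left(-163\right) \left(-21\right) 1 + \left(22488 + 10494\right) \left(- \frac{1}{2887}\right) = 3423 \cdot 1 + 32982 \left(- \frac{1}{2887}\right) = 3423 - \frac{32982}{2887} = \frac{9849219}{2887}$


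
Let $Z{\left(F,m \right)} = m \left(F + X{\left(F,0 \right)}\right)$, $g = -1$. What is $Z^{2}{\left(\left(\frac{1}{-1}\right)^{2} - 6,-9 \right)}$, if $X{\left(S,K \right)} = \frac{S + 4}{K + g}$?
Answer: $1296$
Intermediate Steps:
$X{\left(S,K \right)} = \frac{4 + S}{-1 + K}$ ($X{\left(S,K \right)} = \frac{S + 4}{K - 1} = \frac{4 + S}{-1 + K}$)
$Z{\left(F,m \right)} = - 4 m$ ($Z{\left(F,m \right)} = m \left(F + \frac{4 + F}{-1 + 0}\right) = m \left(F + \frac{4 + F}{-1}\right) = m \left(F - \left(4 + F\right)\right) = m \left(-4\right) = - 4 m$)
$Z^{2}{\left(\left(\frac{1}{-1}\right)^{2} - 6,-9 \right)} = \left(\left(-4\right) \left(-9\right)\right)^{2} = 36^{2} = 1296$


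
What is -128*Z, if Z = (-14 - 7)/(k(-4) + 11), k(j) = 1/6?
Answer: 16128/67 ≈ 240.72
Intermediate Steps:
k(j) = ⅙
Z = -126/67 (Z = (-14 - 7)/(⅙ + 11) = -21/67/6 = -21*6/67 = -126/67 ≈ -1.8806)
-128*Z = -128*(-126/67) = 16128/67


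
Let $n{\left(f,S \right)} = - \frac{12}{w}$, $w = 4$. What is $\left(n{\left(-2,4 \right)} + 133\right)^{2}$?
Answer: $16900$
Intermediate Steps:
$n{\left(f,S \right)} = -3$ ($n{\left(f,S \right)} = - \frac{12}{4} = \left(-12\right) \frac{1}{4} = -3$)
$\left(n{\left(-2,4 \right)} + 133\right)^{2} = \left(-3 + 133\right)^{2} = 130^{2} = 16900$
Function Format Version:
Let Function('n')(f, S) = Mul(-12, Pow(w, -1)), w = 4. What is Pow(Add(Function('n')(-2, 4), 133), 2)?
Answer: 16900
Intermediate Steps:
Function('n')(f, S) = -3 (Function('n')(f, S) = Mul(-12, Pow(4, -1)) = Mul(-12, Rational(1, 4)) = -3)
Pow(Add(Function('n')(-2, 4), 133), 2) = Pow(Add(-3, 133), 2) = Pow(130, 2) = 16900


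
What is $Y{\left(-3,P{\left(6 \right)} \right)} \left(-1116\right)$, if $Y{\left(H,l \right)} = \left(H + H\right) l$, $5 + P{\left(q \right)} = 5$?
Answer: $0$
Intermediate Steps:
$P{\left(q \right)} = 0$ ($P{\left(q \right)} = -5 + 5 = 0$)
$Y{\left(H,l \right)} = 2 H l$
$Y{\left(-3,P{\left(6 \right)} \right)} \left(-1116\right) = 2 \left(-3\right) 0 \left(-1116\right) = 0 \left(-1116\right) = 0$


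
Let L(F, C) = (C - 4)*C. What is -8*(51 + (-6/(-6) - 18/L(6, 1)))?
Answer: -464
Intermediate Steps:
L(F, C) = C*(-4 + C) (L(F, C) = (-4 + C)*C = C*(-4 + C))
-8*(51 + (-6/(-6) - 18/L(6, 1))) = -8*(51 + (-6/(-6) - 18/(-4 + 1))) = -8*(51 + (-6*(-⅙) - 18/(1*(-3)))) = -8*(51 + (1 - 18/(-3))) = -8*(51 + (1 - 18*(-⅓))) = -8*(51 + (1 + 6)) = -8*(51 + 7) = -8*58 = -464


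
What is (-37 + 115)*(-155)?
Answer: -12090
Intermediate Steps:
(-37 + 115)*(-155) = 78*(-155) = -12090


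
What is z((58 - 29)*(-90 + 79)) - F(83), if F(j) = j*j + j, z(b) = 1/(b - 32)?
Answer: -2447173/351 ≈ -6972.0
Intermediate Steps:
z(b) = 1/(-32 + b)
F(j) = j + j² (F(j) = j² + j = j + j²)
z((58 - 29)*(-90 + 79)) - F(83) = 1/(-32 + (58 - 29)*(-90 + 79)) - 83*(1 + 83) = 1/(-32 + 29*(-11)) - 83*84 = 1/(-32 - 319) - 1*6972 = 1/(-351) - 6972 = -1/351 - 6972 = -2447173/351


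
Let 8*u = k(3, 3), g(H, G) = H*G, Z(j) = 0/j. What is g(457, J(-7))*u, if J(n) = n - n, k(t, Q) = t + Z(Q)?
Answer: 0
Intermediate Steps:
Z(j) = 0
k(t, Q) = t (k(t, Q) = t + 0 = t)
J(n) = 0
g(H, G) = G*H
u = 3/8 (u = (⅛)*3 = 3/8 ≈ 0.37500)
g(457, J(-7))*u = (0*457)*(3/8) = 0*(3/8) = 0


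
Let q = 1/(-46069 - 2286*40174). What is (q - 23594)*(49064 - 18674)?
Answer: -139289615010428859/194261377 ≈ -7.1702e+8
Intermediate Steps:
q = -1/1942613770 (q = (1/40174)/(-48355) = -1/48355*1/40174 = -1/1942613770 ≈ -5.1477e-10)
(q - 23594)*(49064 - 18674) = (-1/1942613770 - 23594)*(49064 - 18674) = -45834029289381/1942613770*30390 = -139289615010428859/194261377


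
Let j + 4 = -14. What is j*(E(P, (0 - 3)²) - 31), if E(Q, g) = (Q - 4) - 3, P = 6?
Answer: 576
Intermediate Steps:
j = -18 (j = -4 - 14 = -18)
E(Q, g) = -7 + Q (E(Q, g) = (-4 + Q) - 3 = -7 + Q)
j*(E(P, (0 - 3)²) - 31) = -18*((-7 + 6) - 31) = -18*(-1 - 31) = -18*(-32) = 576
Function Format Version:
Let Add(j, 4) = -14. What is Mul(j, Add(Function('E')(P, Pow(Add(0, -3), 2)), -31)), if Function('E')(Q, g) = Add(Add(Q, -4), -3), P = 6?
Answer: 576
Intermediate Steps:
j = -18 (j = Add(-4, -14) = -18)
Function('E')(Q, g) = Add(-7, Q) (Function('E')(Q, g) = Add(Add(-4, Q), -3) = Add(-7, Q))
Mul(j, Add(Function('E')(P, Pow(Add(0, -3), 2)), -31)) = Mul(-18, Add(Add(-7, 6), -31)) = Mul(-18, Add(-1, -31)) = Mul(-18, -32) = 576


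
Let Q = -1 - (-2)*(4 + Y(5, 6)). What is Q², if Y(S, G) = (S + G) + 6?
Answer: 1681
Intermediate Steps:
Y(S, G) = 6 + G + S (Y(S, G) = (G + S) + 6 = 6 + G + S)
Q = 41 (Q = -1 - (-2)*(4 + (6 + 6 + 5)) = -1 - (-2)*(4 + 17) = -1 - (-2)*21 = -1 - 1*(-42) = -1 + 42 = 41)
Q² = 41² = 1681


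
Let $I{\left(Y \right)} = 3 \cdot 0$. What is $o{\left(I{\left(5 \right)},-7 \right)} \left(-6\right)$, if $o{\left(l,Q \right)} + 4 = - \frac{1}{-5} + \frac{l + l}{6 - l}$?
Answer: $\frac{114}{5} \approx 22.8$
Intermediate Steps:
$I{\left(Y \right)} = 0$
$o{\left(l,Q \right)} = - \frac{19}{5} + \frac{2 l}{6 - l}$ ($o{\left(l,Q \right)} = -4 + \left(- \frac{1}{-5} + \frac{l + l}{6 - l}\right) = -4 + \left(\left(-1\right) \left(- \frac{1}{5}\right) + \frac{2 l}{6 - l}\right) = -4 + \left(\frac{1}{5} + \frac{2 l}{6 - l}\right) = - \frac{19}{5} + \frac{2 l}{6 - l}$)
$o{\left(I{\left(5 \right)},-7 \right)} \left(-6\right) = \frac{114 - 0}{5 \left(-6 + 0\right)} \left(-6\right) = \frac{114 + 0}{5 \left(-6\right)} \left(-6\right) = \frac{1}{5} \left(- \frac{1}{6}\right) 114 \left(-6\right) = \left(- \frac{19}{5}\right) \left(-6\right) = \frac{114}{5}$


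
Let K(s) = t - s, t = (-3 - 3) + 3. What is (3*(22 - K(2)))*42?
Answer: 3402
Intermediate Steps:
t = -3 (t = -6 + 3 = -3)
K(s) = -3 - s
(3*(22 - K(2)))*42 = (3*(22 - (-3 - 1*2)))*42 = (3*(22 - (-3 - 2)))*42 = (3*(22 - 1*(-5)))*42 = (3*(22 + 5))*42 = (3*27)*42 = 81*42 = 3402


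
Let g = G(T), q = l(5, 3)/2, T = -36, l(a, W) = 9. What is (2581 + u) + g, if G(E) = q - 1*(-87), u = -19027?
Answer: -32709/2 ≈ -16355.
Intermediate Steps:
q = 9/2 ≈ 4.5000
G(E) = 183/2 (G(E) = 9/2 - 1*(-87) = 9/2 + 87 = 183/2)
g = 183/2 ≈ 91.500
(2581 + u) + g = (2581 - 19027) + 183/2 = -16446 + 183/2 = -32709/2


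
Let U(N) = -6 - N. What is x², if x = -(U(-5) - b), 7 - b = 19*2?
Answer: 900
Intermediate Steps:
b = -31 (b = 7 - 19*2 = 7 - 1*38 = 7 - 38 = -31)
x = -30 (x = -((-6 - 1*(-5)) - 1*(-31)) = -((-6 + 5) + 31) = -(-1 + 31) = -1*30 = -30)
x² = (-30)² = 900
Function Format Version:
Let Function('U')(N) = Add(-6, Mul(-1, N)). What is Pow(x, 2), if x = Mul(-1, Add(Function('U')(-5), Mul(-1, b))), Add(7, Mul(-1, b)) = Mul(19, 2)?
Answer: 900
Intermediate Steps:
b = -31 (b = Add(7, Mul(-1, Mul(19, 2))) = Add(7, Mul(-1, 38)) = Add(7, -38) = -31)
x = -30 (x = Mul(-1, Add(Add(-6, Mul(-1, -5)), Mul(-1, -31))) = Mul(-1, Add(Add(-6, 5), 31)) = Mul(-1, Add(-1, 31)) = Mul(-1, 30) = -30)
Pow(x, 2) = Pow(-30, 2) = 900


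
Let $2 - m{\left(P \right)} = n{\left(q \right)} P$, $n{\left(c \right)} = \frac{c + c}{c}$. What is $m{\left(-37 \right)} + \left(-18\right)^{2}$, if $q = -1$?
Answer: $400$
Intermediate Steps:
$n{\left(c \right)} = 2$ ($n{\left(c \right)} = \frac{2 c}{c} = 2$)
$m{\left(P \right)} = 2 - 2 P$
$m{\left(-37 \right)} + \left(-18\right)^{2} = \left(2 - -74\right) + \left(-18\right)^{2} = \left(2 + 74\right) + 324 = 76 + 324 = 400$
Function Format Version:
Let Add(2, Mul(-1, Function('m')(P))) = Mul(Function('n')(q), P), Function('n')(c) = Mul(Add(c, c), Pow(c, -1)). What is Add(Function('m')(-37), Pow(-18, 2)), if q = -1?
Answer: 400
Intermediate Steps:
Function('n')(c) = 2 (Function('n')(c) = Mul(Mul(2, c), Pow(c, -1)) = 2)
Function('m')(P) = Add(2, Mul(-2, P)) (Function('m')(P) = Add(2, Mul(-1, Mul(2, P))) = Add(2, Mul(-2, P)))
Add(Function('m')(-37), Pow(-18, 2)) = Add(Add(2, Mul(-2, -37)), Pow(-18, 2)) = Add(Add(2, 74), 324) = Add(76, 324) = 400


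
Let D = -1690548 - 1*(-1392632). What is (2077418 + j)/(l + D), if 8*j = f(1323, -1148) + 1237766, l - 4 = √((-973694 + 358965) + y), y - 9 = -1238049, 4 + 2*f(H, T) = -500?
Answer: -664971535062/88753412513 - 8928429*I*√1852769/355013650052 ≈ -7.4923 - 0.034233*I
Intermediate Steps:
D = -297916 (D = -1690548 + 1392632 = -297916)
f(H, T) = -252 (f(H, T) = -2 + (½)*(-500) = -2 - 250 = -252)
y = -1238040 (y = 9 - 1238049 = -1238040)
l = 4 + I*√1852769 (l = 4 + √((-973694 + 358965) - 1238040) = 4 + √(-614729 - 1238040) = 4 + √(-1852769) = 4 + I*√1852769 ≈ 4.0 + 1361.2*I)
j = 618757/4 (j = (-252 + 1237766)/8 = (⅛)*1237514 = 618757/4 ≈ 1.5469e+5)
(2077418 + j)/(l + D) = (2077418 + 618757/4)/((4 + I*√1852769) - 297916) = 8928429/(4*(-297912 + I*√1852769))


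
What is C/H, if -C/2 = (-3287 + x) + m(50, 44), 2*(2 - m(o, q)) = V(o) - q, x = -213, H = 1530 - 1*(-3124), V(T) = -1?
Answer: 6951/4654 ≈ 1.4936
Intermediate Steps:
H = 4654 (H = 1530 + 3124 = 4654)
m(o, q) = 5/2 + q/2 (m(o, q) = 2 - (-1 - q)/2 = 2 + (½ + q/2) = 5/2 + q/2)
C = 6951 (C = -2*((-3287 - 213) + (5/2 + (½)*44)) = -2*(-3500 + (5/2 + 22)) = -2*(-3500 + 49/2) = -2*(-6951/2) = 6951)
C/H = 6951/4654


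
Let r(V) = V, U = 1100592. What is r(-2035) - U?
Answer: -1102627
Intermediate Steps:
r(-2035) - U = -2035 - 1*1100592 = -2035 - 1100592 = -1102627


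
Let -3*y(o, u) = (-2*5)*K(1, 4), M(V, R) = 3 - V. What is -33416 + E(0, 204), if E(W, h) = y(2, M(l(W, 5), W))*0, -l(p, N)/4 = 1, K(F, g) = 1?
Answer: -33416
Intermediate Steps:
l(p, N) = -4 (l(p, N) = -4*1 = -4)
y(o, u) = 10/3 (y(o, u) = -(-2*5)/3 = -(-10)/3 = -1/3*(-10) = 10/3)
E(W, h) = 0 (E(W, h) = (10/3)*0 = 0)
-33416 + E(0, 204) = -33416 + 0 = -33416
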